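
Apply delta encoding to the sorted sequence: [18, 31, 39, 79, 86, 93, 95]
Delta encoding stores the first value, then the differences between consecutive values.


First value: 18
Deltas:
  31 - 18 = 13
  39 - 31 = 8
  79 - 39 = 40
  86 - 79 = 7
  93 - 86 = 7
  95 - 93 = 2


Delta encoded: [18, 13, 8, 40, 7, 7, 2]


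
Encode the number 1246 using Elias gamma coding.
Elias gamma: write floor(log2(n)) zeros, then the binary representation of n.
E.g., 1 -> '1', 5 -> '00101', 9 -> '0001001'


num_bits = floor(log2(1246)) + 1 = 11
leading_zeros = num_bits - 1 = 10
binary(1246) = 10011011110

Elias gamma(1246) = '0000000000' + '10011011110' = 000000000010011011110 (21 bits)


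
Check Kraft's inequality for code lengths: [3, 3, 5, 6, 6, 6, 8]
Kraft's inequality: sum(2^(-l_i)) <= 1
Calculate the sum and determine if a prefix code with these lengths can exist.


Sum = 2^(-3) + 2^(-3) + 2^(-5) + 2^(-6) + 2^(-6) + 2^(-6) + 2^(-8)
    = 0.125 + 0.125 + 0.03125 + 0.015625 + 0.015625 + 0.015625 + 0.00390625
    = 85/256 = 0.33203125
Since 0.33203125 <= 1, Kraft's inequality IS satisfied.
A prefix code with these lengths CAN exist.

Kraft sum = 0.33203125. Satisfied.


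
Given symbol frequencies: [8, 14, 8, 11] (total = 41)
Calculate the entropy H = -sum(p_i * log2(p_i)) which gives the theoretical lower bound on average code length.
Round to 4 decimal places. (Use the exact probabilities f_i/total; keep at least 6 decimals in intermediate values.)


Per-symbol terms -p_i * log2(p_i) with p_i = f_i/41:
  p = 8/41 = 0.195122: log2(p) = -2.357552, -p*log2(p) = 0.460010
  p = 14/41 = 0.341463: log2(p) = -1.550197, -p*log2(p) = 0.529336
  p = 8/41 = 0.195122: log2(p) = -2.357552, -p*log2(p) = 0.460010
  p = 11/41 = 0.268293: log2(p) = -1.898120, -p*log2(p) = 0.509252
H = 0.460010 + 0.529336 + 0.460010 + 0.509252 = 1.958608

H = 1.9586 bits/symbol


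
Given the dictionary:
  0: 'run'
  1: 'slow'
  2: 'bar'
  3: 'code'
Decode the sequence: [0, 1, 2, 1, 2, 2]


Look up each index in the dictionary:
  0 -> 'run'
  1 -> 'slow'
  2 -> 'bar'
  1 -> 'slow'
  2 -> 'bar'
  2 -> 'bar'

Decoded: "run slow bar slow bar bar"


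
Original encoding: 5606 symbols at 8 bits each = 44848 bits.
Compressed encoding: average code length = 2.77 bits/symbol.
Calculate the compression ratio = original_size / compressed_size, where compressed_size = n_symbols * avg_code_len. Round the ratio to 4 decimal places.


original_size = n_symbols * orig_bits = 5606 * 8 = 44848 bits
compressed_size = n_symbols * avg_code_len = 5606 * 2.77 = 15528.62 bits
ratio = original_size / compressed_size = 44848 / 15528.62 = 2.8881

Compression ratio = 2.8881


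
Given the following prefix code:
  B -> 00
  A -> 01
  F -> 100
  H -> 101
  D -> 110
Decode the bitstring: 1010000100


Decoding step by step:
Bits 101 -> H
Bits 00 -> B
Bits 00 -> B
Bits 100 -> F


Decoded message: HBBF


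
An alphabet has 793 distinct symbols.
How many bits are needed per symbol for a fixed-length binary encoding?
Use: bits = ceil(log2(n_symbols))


log2(793) = 9.6312
Bracket: 2^9 = 512 < 793 <= 2^10 = 1024
So ceil(log2(793)) = 10

bits = ceil(log2(793)) = ceil(9.6312) = 10 bits


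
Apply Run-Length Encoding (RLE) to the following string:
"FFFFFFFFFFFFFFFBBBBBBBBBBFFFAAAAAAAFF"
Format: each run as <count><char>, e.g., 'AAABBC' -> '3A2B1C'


Scanning runs left to right:
  i=0: run of 'F' x 15 -> '15F'
  i=15: run of 'B' x 10 -> '10B'
  i=25: run of 'F' x 3 -> '3F'
  i=28: run of 'A' x 7 -> '7A'
  i=35: run of 'F' x 2 -> '2F'

RLE = 15F10B3F7A2F


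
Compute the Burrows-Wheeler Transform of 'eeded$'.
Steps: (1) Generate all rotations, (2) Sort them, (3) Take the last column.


Rotations (sorted):
  0: $eeded -> last char: d
  1: d$eede -> last char: e
  2: ded$ee -> last char: e
  3: ed$eed -> last char: d
  4: eded$e -> last char: e
  5: eeded$ -> last char: $


BWT = deede$


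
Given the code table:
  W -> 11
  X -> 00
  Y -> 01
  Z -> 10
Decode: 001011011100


Decoding:
00 -> X
10 -> Z
11 -> W
01 -> Y
11 -> W
00 -> X


Result: XZWYWX


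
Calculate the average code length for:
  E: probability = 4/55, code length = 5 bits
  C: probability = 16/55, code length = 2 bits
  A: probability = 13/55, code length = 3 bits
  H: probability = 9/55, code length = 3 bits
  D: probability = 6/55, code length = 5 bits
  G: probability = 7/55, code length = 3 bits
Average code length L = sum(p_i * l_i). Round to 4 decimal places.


Weighted contributions p_i * l_i:
  E: (4/55) * 5 = 20/55
  C: (16/55) * 2 = 32/55
  A: (13/55) * 3 = 39/55
  H: (9/55) * 3 = 27/55
  D: (6/55) * 5 = 30/55
  G: (7/55) * 3 = 21/55
Sum = (20 + 32 + 39 + 27 + 30 + 21)/55 = 169/55

L = 169/55 = 3.0727 bits/symbol


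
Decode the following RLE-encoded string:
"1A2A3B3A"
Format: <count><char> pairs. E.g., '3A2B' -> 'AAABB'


Expanding each <count><char> pair:
  1A -> 'A'
  2A -> 'AA'
  3B -> 'BBB'
  3A -> 'AAA'

Decoded = AAABBBAAA


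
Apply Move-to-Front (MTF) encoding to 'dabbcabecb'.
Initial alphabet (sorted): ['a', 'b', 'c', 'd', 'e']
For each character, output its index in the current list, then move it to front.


MTF encoding:
'd': index 3 in ['a', 'b', 'c', 'd', 'e'] -> ['d', 'a', 'b', 'c', 'e']
'a': index 1 in ['d', 'a', 'b', 'c', 'e'] -> ['a', 'd', 'b', 'c', 'e']
'b': index 2 in ['a', 'd', 'b', 'c', 'e'] -> ['b', 'a', 'd', 'c', 'e']
'b': index 0 in ['b', 'a', 'd', 'c', 'e'] -> ['b', 'a', 'd', 'c', 'e']
'c': index 3 in ['b', 'a', 'd', 'c', 'e'] -> ['c', 'b', 'a', 'd', 'e']
'a': index 2 in ['c', 'b', 'a', 'd', 'e'] -> ['a', 'c', 'b', 'd', 'e']
'b': index 2 in ['a', 'c', 'b', 'd', 'e'] -> ['b', 'a', 'c', 'd', 'e']
'e': index 4 in ['b', 'a', 'c', 'd', 'e'] -> ['e', 'b', 'a', 'c', 'd']
'c': index 3 in ['e', 'b', 'a', 'c', 'd'] -> ['c', 'e', 'b', 'a', 'd']
'b': index 2 in ['c', 'e', 'b', 'a', 'd'] -> ['b', 'c', 'e', 'a', 'd']


Output: [3, 1, 2, 0, 3, 2, 2, 4, 3, 2]


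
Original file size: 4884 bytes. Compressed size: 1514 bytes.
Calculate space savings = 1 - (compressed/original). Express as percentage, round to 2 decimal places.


ratio = compressed/original = 1514/4884 = 0.309992
savings = 1 - ratio = 1 - 0.309992 = 0.690008
as a percentage: 0.690008 * 100 = 69.0%

Space savings = 1 - 1514/4884 = 69.0%


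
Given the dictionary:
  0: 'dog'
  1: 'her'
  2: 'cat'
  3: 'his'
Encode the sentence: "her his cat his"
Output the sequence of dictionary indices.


Look up each word in the dictionary:
  'her' -> 1
  'his' -> 3
  'cat' -> 2
  'his' -> 3

Encoded: [1, 3, 2, 3]


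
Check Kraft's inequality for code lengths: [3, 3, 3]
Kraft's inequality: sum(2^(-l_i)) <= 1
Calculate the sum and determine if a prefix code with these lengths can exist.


Sum = 2^(-3) + 2^(-3) + 2^(-3)
    = 0.125 + 0.125 + 0.125
    = 3/8 = 0.375
Since 0.375 <= 1, Kraft's inequality IS satisfied.
A prefix code with these lengths CAN exist.

Kraft sum = 0.375. Satisfied.


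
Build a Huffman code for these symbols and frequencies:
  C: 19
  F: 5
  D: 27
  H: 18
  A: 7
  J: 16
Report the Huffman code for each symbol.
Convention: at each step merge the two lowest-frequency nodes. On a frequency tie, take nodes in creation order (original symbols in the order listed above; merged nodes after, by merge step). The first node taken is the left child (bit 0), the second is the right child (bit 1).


Huffman tree construction:
Step 1: Merge F(5) + A(7) = 12
Step 2: Merge (F+A)(12) + J(16) = 28
Step 3: Merge H(18) + C(19) = 37
Step 4: Merge D(27) + ((F+A)+J)(28) = 55
Step 5: Merge (H+C)(37) + (D+((F+A)+J))(55) = 92
Read each symbol's code off the tree from the root (left child = 0, right child = 1).

Codes:
  C: 01 (length 2)
  F: 1100 (length 4)
  D: 10 (length 2)
  H: 00 (length 2)
  A: 1101 (length 4)
  J: 111 (length 3)
Average code length: 224/92 = 2.4348 bits/symbol


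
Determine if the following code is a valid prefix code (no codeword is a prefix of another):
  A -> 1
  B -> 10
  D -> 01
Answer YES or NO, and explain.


Checking each pair (does one codeword prefix another?):
  A='1' vs B='10': prefix -- VIOLATION

NO -- this is NOT a valid prefix code. A (1) is a prefix of B (10).


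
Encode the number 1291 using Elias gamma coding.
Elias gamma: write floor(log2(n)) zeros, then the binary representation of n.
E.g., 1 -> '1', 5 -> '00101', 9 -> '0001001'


num_bits = floor(log2(1291)) + 1 = 11
leading_zeros = num_bits - 1 = 10
binary(1291) = 10100001011

Elias gamma(1291) = '0000000000' + '10100001011' = 000000000010100001011 (21 bits)


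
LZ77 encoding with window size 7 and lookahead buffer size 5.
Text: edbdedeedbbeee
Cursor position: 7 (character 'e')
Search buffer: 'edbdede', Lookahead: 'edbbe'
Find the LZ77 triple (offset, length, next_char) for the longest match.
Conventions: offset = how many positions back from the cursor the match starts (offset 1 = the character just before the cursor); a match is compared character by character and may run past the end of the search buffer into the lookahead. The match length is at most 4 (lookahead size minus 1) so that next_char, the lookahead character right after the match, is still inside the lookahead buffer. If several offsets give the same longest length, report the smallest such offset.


Try each offset into the search buffer:
  offset=1 (pos 6, char 'e'): match length 1
  offset=2 (pos 5, char 'd'): match length 0
  offset=3 (pos 4, char 'e'): match length 2
  offset=4 (pos 3, char 'd'): match length 0
  offset=5 (pos 2, char 'b'): match length 0
  offset=6 (pos 1, char 'd'): match length 0
  offset=7 (pos 0, char 'e'): match length 3
Longest match has length 3 at offset 7.
next_char = character at position 7 + 3 = 10 -> 'b'

Best match: offset=7, length=3 (matching 'edb' starting at position 0)
LZ77 triple: (7, 3, 'b')


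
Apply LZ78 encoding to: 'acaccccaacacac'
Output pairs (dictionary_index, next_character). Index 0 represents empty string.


LZ78 encoding steps:
Dictionary: {0: ''}
Step 1: w='' (idx 0), next='a' -> output (0, 'a'), add 'a' as idx 1
Step 2: w='' (idx 0), next='c' -> output (0, 'c'), add 'c' as idx 2
Step 3: w='a' (idx 1), next='c' -> output (1, 'c'), add 'ac' as idx 3
Step 4: w='c' (idx 2), next='c' -> output (2, 'c'), add 'cc' as idx 4
Step 5: w='c' (idx 2), next='a' -> output (2, 'a'), add 'ca' as idx 5
Step 6: w='ac' (idx 3), next='a' -> output (3, 'a'), add 'aca' as idx 6
Step 7: w='ca' (idx 5), next='c' -> output (5, 'c'), add 'cac' as idx 7


Encoded: [(0, 'a'), (0, 'c'), (1, 'c'), (2, 'c'), (2, 'a'), (3, 'a'), (5, 'c')]


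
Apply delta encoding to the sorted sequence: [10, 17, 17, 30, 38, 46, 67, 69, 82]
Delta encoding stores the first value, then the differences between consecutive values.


First value: 10
Deltas:
  17 - 10 = 7
  17 - 17 = 0
  30 - 17 = 13
  38 - 30 = 8
  46 - 38 = 8
  67 - 46 = 21
  69 - 67 = 2
  82 - 69 = 13


Delta encoded: [10, 7, 0, 13, 8, 8, 21, 2, 13]


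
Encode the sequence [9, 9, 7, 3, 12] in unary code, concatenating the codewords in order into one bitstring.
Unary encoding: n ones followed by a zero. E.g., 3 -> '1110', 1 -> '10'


Encode each number as n ones followed by a terminating 0:
  9 -> 1111111110 (10 bits)
  9 -> 1111111110 (10 bits)
  7 -> 11111110 (8 bits)
  3 -> 1110 (4 bits)
  12 -> 1111111111110 (13 bits)
Total length = 10 + 10 + 8 + 4 + 13 = 45 bits.

Unary([9, 9, 7, 3, 12]) = 111111111011111111101111111011101111111111110 (45 bits)


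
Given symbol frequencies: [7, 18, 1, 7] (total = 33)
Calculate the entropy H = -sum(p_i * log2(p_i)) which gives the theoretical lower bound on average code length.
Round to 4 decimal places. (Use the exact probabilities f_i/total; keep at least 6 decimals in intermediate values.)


Per-symbol terms -p_i * log2(p_i) with p_i = f_i/33:
  p = 7/33 = 0.212121: log2(p) = -2.237039, -p*log2(p) = 0.474523
  p = 18/33 = 0.545455: log2(p) = -0.874469, -p*log2(p) = 0.476983
  p = 1/33 = 0.030303: log2(p) = -5.044394, -p*log2(p) = 0.152860
  p = 7/33 = 0.212121: log2(p) = -2.237039, -p*log2(p) = 0.474523
H = 0.474523 + 0.476983 + 0.152860 + 0.474523 = 1.578889

H = 1.5789 bits/symbol


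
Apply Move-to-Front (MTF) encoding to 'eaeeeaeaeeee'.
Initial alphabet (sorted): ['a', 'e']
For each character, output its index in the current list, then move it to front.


MTF encoding:
'e': index 1 in ['a', 'e'] -> ['e', 'a']
'a': index 1 in ['e', 'a'] -> ['a', 'e']
'e': index 1 in ['a', 'e'] -> ['e', 'a']
'e': index 0 in ['e', 'a'] -> ['e', 'a']
'e': index 0 in ['e', 'a'] -> ['e', 'a']
'a': index 1 in ['e', 'a'] -> ['a', 'e']
'e': index 1 in ['a', 'e'] -> ['e', 'a']
'a': index 1 in ['e', 'a'] -> ['a', 'e']
'e': index 1 in ['a', 'e'] -> ['e', 'a']
'e': index 0 in ['e', 'a'] -> ['e', 'a']
'e': index 0 in ['e', 'a'] -> ['e', 'a']
'e': index 0 in ['e', 'a'] -> ['e', 'a']


Output: [1, 1, 1, 0, 0, 1, 1, 1, 1, 0, 0, 0]


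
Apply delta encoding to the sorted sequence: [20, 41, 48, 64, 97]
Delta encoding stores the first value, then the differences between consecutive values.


First value: 20
Deltas:
  41 - 20 = 21
  48 - 41 = 7
  64 - 48 = 16
  97 - 64 = 33


Delta encoded: [20, 21, 7, 16, 33]


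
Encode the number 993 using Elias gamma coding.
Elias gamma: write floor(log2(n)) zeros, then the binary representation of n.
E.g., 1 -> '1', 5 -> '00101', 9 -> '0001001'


num_bits = floor(log2(993)) + 1 = 10
leading_zeros = num_bits - 1 = 9
binary(993) = 1111100001

Elias gamma(993) = '000000000' + '1111100001' = 0000000001111100001 (19 bits)


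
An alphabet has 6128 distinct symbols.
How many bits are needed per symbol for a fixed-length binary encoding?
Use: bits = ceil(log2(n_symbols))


log2(6128) = 12.5812
Bracket: 2^12 = 4096 < 6128 <= 2^13 = 8192
So ceil(log2(6128)) = 13

bits = ceil(log2(6128)) = ceil(12.5812) = 13 bits


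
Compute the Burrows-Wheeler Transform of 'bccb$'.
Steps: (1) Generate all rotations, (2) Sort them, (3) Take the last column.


Rotations (sorted):
  0: $bccb -> last char: b
  1: b$bcc -> last char: c
  2: bccb$ -> last char: $
  3: cb$bc -> last char: c
  4: ccb$b -> last char: b


BWT = bc$cb


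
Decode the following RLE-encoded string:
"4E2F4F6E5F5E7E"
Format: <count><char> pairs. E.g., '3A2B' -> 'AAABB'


Expanding each <count><char> pair:
  4E -> 'EEEE'
  2F -> 'FF'
  4F -> 'FFFF'
  6E -> 'EEEEEE'
  5F -> 'FFFFF'
  5E -> 'EEEEE'
  7E -> 'EEEEEEE'

Decoded = EEEEFFFFFFEEEEEEFFFFFEEEEEEEEEEEE


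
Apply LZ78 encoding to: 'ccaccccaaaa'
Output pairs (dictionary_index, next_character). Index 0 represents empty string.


LZ78 encoding steps:
Dictionary: {0: ''}
Step 1: w='' (idx 0), next='c' -> output (0, 'c'), add 'c' as idx 1
Step 2: w='c' (idx 1), next='a' -> output (1, 'a'), add 'ca' as idx 2
Step 3: w='c' (idx 1), next='c' -> output (1, 'c'), add 'cc' as idx 3
Step 4: w='cc' (idx 3), next='a' -> output (3, 'a'), add 'cca' as idx 4
Step 5: w='' (idx 0), next='a' -> output (0, 'a'), add 'a' as idx 5
Step 6: w='a' (idx 5), next='a' -> output (5, 'a'), add 'aa' as idx 6


Encoded: [(0, 'c'), (1, 'a'), (1, 'c'), (3, 'a'), (0, 'a'), (5, 'a')]


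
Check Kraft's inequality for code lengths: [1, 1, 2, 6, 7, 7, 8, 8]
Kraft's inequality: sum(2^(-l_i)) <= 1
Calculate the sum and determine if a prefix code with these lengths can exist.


Sum = 2^(-1) + 2^(-1) + 2^(-2) + 2^(-6) + 2^(-7) + 2^(-7) + 2^(-8) + 2^(-8)
    = 0.5 + 0.5 + 0.25 + 0.015625 + 0.0078125 + 0.0078125 + 0.00390625 + 0.00390625
    = 330/256 = 1.2890625
Since 1.2890625 > 1, Kraft's inequality is NOT satisfied.
A prefix code with these lengths CANNOT exist.

Kraft sum = 1.2890625. Not satisfied.


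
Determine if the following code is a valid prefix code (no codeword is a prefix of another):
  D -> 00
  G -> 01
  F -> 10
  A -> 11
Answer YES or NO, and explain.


Checking each pair (does one codeword prefix another?):
  D='00' vs G='01': no prefix
  D='00' vs F='10': no prefix
  D='00' vs A='11': no prefix
  G='01' vs D='00': no prefix
  G='01' vs F='10': no prefix
  G='01' vs A='11': no prefix
  F='10' vs D='00': no prefix
  F='10' vs G='01': no prefix
  F='10' vs A='11': no prefix
  A='11' vs D='00': no prefix
  A='11' vs G='01': no prefix
  A='11' vs F='10': no prefix
No violation found over all pairs.

YES -- this is a valid prefix code. No codeword is a prefix of any other codeword.


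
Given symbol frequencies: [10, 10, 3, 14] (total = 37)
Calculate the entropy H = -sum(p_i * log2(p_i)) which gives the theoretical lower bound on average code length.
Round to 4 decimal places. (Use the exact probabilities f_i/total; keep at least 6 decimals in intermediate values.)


Per-symbol terms -p_i * log2(p_i) with p_i = f_i/37:
  p = 10/37 = 0.270270: log2(p) = -1.887525, -p*log2(p) = 0.510142
  p = 10/37 = 0.270270: log2(p) = -1.887525, -p*log2(p) = 0.510142
  p = 3/37 = 0.081081: log2(p) = -3.624491, -p*log2(p) = 0.293878
  p = 14/37 = 0.378378: log2(p) = -1.402098, -p*log2(p) = 0.530524
H = 0.510142 + 0.510142 + 0.293878 + 0.530524 = 1.844686

H = 1.8447 bits/symbol


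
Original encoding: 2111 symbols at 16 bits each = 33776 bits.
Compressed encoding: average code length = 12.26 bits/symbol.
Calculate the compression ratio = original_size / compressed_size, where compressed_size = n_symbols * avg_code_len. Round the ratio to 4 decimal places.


original_size = n_symbols * orig_bits = 2111 * 16 = 33776 bits
compressed_size = n_symbols * avg_code_len = 2111 * 12.26 = 25880.86 bits
ratio = original_size / compressed_size = 33776 / 25880.86 = 1.3051

Compression ratio = 1.3051


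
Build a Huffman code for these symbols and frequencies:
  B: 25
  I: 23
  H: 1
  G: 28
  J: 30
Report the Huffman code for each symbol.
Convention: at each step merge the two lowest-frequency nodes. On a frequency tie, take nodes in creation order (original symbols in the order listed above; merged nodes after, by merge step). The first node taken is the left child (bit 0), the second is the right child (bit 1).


Huffman tree construction:
Step 1: Merge H(1) + I(23) = 24
Step 2: Merge (H+I)(24) + B(25) = 49
Step 3: Merge G(28) + J(30) = 58
Step 4: Merge ((H+I)+B)(49) + (G+J)(58) = 107
Read each symbol's code off the tree from the root (left child = 0, right child = 1).

Codes:
  B: 01 (length 2)
  I: 001 (length 3)
  H: 000 (length 3)
  G: 10 (length 2)
  J: 11 (length 2)
Average code length: 238/107 = 2.2243 bits/symbol


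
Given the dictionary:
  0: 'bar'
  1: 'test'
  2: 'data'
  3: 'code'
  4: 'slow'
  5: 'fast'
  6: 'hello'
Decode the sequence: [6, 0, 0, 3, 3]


Look up each index in the dictionary:
  6 -> 'hello'
  0 -> 'bar'
  0 -> 'bar'
  3 -> 'code'
  3 -> 'code'

Decoded: "hello bar bar code code"


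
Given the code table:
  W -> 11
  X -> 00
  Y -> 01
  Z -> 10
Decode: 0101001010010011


Decoding:
01 -> Y
01 -> Y
00 -> X
10 -> Z
10 -> Z
01 -> Y
00 -> X
11 -> W


Result: YYXZZYXW


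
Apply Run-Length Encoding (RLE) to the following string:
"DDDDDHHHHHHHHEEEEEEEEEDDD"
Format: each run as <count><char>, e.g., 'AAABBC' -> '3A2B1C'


Scanning runs left to right:
  i=0: run of 'D' x 5 -> '5D'
  i=5: run of 'H' x 8 -> '8H'
  i=13: run of 'E' x 9 -> '9E'
  i=22: run of 'D' x 3 -> '3D'

RLE = 5D8H9E3D


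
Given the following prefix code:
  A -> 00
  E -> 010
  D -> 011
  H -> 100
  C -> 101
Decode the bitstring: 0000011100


Decoding step by step:
Bits 00 -> A
Bits 00 -> A
Bits 011 -> D
Bits 100 -> H


Decoded message: AADH


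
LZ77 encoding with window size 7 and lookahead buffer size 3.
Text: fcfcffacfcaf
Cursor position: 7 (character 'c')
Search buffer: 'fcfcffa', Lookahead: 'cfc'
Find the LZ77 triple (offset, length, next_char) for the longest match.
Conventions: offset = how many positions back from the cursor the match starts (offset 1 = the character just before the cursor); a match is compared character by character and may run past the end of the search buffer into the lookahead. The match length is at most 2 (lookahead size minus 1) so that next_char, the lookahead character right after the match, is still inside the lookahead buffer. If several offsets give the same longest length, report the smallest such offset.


Try each offset into the search buffer:
  offset=1 (pos 6, char 'a'): match length 0
  offset=2 (pos 5, char 'f'): match length 0
  offset=3 (pos 4, char 'f'): match length 0
  offset=4 (pos 3, char 'c'): match length 2
  offset=5 (pos 2, char 'f'): match length 0
  offset=6 (pos 1, char 'c'): match length 2
  offset=7 (pos 0, char 'f'): match length 0
Longest match has length 2, found at offsets 4, 6; take the smallest, offset 4.
next_char = character at position 7 + 2 = 9 -> 'c'

Best match: offset=4, length=2 (matching 'cf' starting at position 3)
LZ77 triple: (4, 2, 'c')


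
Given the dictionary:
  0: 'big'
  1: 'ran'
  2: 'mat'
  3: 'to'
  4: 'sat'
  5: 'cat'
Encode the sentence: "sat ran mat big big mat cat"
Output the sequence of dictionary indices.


Look up each word in the dictionary:
  'sat' -> 4
  'ran' -> 1
  'mat' -> 2
  'big' -> 0
  'big' -> 0
  'mat' -> 2
  'cat' -> 5

Encoded: [4, 1, 2, 0, 0, 2, 5]


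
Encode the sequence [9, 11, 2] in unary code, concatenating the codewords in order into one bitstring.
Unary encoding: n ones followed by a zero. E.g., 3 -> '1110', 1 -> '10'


Encode each number as n ones followed by a terminating 0:
  9 -> 1111111110 (10 bits)
  11 -> 111111111110 (12 bits)
  2 -> 110 (3 bits)
Total length = 10 + 12 + 3 = 25 bits.

Unary([9, 11, 2]) = 1111111110111111111110110 (25 bits)


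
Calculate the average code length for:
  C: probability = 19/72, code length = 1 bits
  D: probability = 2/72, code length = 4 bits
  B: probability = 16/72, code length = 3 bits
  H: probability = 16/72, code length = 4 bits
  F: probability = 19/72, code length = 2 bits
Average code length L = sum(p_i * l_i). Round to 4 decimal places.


Weighted contributions p_i * l_i:
  C: (19/72) * 1 = 19/72
  D: (2/72) * 4 = 8/72
  B: (16/72) * 3 = 48/72
  H: (16/72) * 4 = 64/72
  F: (19/72) * 2 = 38/72
Sum = (19 + 8 + 48 + 64 + 38)/72 = 177/72

L = 177/72 = 2.4583 bits/symbol


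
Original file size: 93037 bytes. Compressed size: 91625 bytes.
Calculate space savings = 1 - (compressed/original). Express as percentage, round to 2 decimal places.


ratio = compressed/original = 91625/93037 = 0.984823
savings = 1 - ratio = 1 - 0.984823 = 0.015177
as a percentage: 0.015177 * 100 = 1.52%

Space savings = 1 - 91625/93037 = 1.52%


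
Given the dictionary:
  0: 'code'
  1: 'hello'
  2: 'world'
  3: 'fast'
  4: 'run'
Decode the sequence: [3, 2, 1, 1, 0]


Look up each index in the dictionary:
  3 -> 'fast'
  2 -> 'world'
  1 -> 'hello'
  1 -> 'hello'
  0 -> 'code'

Decoded: "fast world hello hello code"


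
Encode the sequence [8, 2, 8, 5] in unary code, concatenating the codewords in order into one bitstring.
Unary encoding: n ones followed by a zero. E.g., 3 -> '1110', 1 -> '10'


Encode each number as n ones followed by a terminating 0:
  8 -> 111111110 (9 bits)
  2 -> 110 (3 bits)
  8 -> 111111110 (9 bits)
  5 -> 111110 (6 bits)
Total length = 9 + 3 + 9 + 6 = 27 bits.

Unary([8, 2, 8, 5]) = 111111110110111111110111110 (27 bits)


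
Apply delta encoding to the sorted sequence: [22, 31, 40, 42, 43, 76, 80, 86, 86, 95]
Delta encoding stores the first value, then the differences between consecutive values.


First value: 22
Deltas:
  31 - 22 = 9
  40 - 31 = 9
  42 - 40 = 2
  43 - 42 = 1
  76 - 43 = 33
  80 - 76 = 4
  86 - 80 = 6
  86 - 86 = 0
  95 - 86 = 9


Delta encoded: [22, 9, 9, 2, 1, 33, 4, 6, 0, 9]


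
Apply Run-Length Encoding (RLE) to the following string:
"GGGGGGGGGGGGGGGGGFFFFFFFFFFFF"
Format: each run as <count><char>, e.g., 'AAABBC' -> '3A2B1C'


Scanning runs left to right:
  i=0: run of 'G' x 17 -> '17G'
  i=17: run of 'F' x 12 -> '12F'

RLE = 17G12F


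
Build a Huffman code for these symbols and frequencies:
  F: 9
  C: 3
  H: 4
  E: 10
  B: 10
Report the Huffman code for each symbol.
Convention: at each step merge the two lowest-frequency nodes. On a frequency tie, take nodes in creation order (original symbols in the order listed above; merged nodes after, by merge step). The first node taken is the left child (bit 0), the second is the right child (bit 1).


Huffman tree construction:
Step 1: Merge C(3) + H(4) = 7
Step 2: Merge (C+H)(7) + F(9) = 16
Step 3: Merge E(10) + B(10) = 20
Step 4: Merge ((C+H)+F)(16) + (E+B)(20) = 36
Read each symbol's code off the tree from the root (left child = 0, right child = 1).

Codes:
  F: 01 (length 2)
  C: 000 (length 3)
  H: 001 (length 3)
  E: 10 (length 2)
  B: 11 (length 2)
Average code length: 79/36 = 2.1944 bits/symbol


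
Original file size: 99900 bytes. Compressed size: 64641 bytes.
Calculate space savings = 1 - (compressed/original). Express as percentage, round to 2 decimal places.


ratio = compressed/original = 64641/99900 = 0.647057
savings = 1 - ratio = 1 - 0.647057 = 0.352943
as a percentage: 0.352943 * 100 = 35.29%

Space savings = 1 - 64641/99900 = 35.29%


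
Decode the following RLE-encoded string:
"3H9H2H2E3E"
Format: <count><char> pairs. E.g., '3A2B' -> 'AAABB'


Expanding each <count><char> pair:
  3H -> 'HHH'
  9H -> 'HHHHHHHHH'
  2H -> 'HH'
  2E -> 'EE'
  3E -> 'EEE'

Decoded = HHHHHHHHHHHHHHEEEEE


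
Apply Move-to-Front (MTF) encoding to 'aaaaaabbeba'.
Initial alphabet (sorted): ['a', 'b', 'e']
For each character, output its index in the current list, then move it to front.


MTF encoding:
'a': index 0 in ['a', 'b', 'e'] -> ['a', 'b', 'e']
'a': index 0 in ['a', 'b', 'e'] -> ['a', 'b', 'e']
'a': index 0 in ['a', 'b', 'e'] -> ['a', 'b', 'e']
'a': index 0 in ['a', 'b', 'e'] -> ['a', 'b', 'e']
'a': index 0 in ['a', 'b', 'e'] -> ['a', 'b', 'e']
'a': index 0 in ['a', 'b', 'e'] -> ['a', 'b', 'e']
'b': index 1 in ['a', 'b', 'e'] -> ['b', 'a', 'e']
'b': index 0 in ['b', 'a', 'e'] -> ['b', 'a', 'e']
'e': index 2 in ['b', 'a', 'e'] -> ['e', 'b', 'a']
'b': index 1 in ['e', 'b', 'a'] -> ['b', 'e', 'a']
'a': index 2 in ['b', 'e', 'a'] -> ['a', 'b', 'e']


Output: [0, 0, 0, 0, 0, 0, 1, 0, 2, 1, 2]


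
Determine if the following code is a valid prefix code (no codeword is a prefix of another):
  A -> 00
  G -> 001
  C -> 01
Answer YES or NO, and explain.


Checking each pair (does one codeword prefix another?):
  A='00' vs G='001': prefix -- VIOLATION

NO -- this is NOT a valid prefix code. A (00) is a prefix of G (001).


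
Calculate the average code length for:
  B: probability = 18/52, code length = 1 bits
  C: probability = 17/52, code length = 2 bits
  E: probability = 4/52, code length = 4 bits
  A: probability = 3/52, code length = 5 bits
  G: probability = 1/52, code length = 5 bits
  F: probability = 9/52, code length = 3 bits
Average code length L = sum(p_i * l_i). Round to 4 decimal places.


Weighted contributions p_i * l_i:
  B: (18/52) * 1 = 18/52
  C: (17/52) * 2 = 34/52
  E: (4/52) * 4 = 16/52
  A: (3/52) * 5 = 15/52
  G: (1/52) * 5 = 5/52
  F: (9/52) * 3 = 27/52
Sum = (18 + 34 + 16 + 15 + 5 + 27)/52 = 115/52

L = 115/52 = 2.2115 bits/symbol


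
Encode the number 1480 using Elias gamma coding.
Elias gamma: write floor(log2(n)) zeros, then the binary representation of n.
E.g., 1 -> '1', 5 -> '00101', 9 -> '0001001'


num_bits = floor(log2(1480)) + 1 = 11
leading_zeros = num_bits - 1 = 10
binary(1480) = 10111001000

Elias gamma(1480) = '0000000000' + '10111001000' = 000000000010111001000 (21 bits)


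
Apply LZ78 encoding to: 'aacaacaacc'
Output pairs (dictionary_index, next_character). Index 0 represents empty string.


LZ78 encoding steps:
Dictionary: {0: ''}
Step 1: w='' (idx 0), next='a' -> output (0, 'a'), add 'a' as idx 1
Step 2: w='a' (idx 1), next='c' -> output (1, 'c'), add 'ac' as idx 2
Step 3: w='a' (idx 1), next='a' -> output (1, 'a'), add 'aa' as idx 3
Step 4: w='' (idx 0), next='c' -> output (0, 'c'), add 'c' as idx 4
Step 5: w='aa' (idx 3), next='c' -> output (3, 'c'), add 'aac' as idx 5
Step 6: w='c' (idx 4), end of input -> output (4, '')


Encoded: [(0, 'a'), (1, 'c'), (1, 'a'), (0, 'c'), (3, 'c'), (4, '')]


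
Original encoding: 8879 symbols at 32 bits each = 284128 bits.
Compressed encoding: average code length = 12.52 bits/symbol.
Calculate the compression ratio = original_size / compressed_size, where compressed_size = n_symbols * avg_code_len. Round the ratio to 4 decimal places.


original_size = n_symbols * orig_bits = 8879 * 32 = 284128 bits
compressed_size = n_symbols * avg_code_len = 8879 * 12.52 = 111165.08 bits
ratio = original_size / compressed_size = 284128 / 111165.08 = 2.5559

Compression ratio = 2.5559


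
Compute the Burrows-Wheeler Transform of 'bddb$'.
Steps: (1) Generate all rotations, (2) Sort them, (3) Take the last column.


Rotations (sorted):
  0: $bddb -> last char: b
  1: b$bdd -> last char: d
  2: bddb$ -> last char: $
  3: db$bd -> last char: d
  4: ddb$b -> last char: b


BWT = bd$db


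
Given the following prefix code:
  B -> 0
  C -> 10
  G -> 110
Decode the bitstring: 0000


Decoding step by step:
Bits 0 -> B
Bits 0 -> B
Bits 0 -> B
Bits 0 -> B


Decoded message: BBBB


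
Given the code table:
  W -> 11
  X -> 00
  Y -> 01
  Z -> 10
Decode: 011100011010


Decoding:
01 -> Y
11 -> W
00 -> X
01 -> Y
10 -> Z
10 -> Z


Result: YWXYZZ


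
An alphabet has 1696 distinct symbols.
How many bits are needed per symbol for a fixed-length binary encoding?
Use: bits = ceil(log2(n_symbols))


log2(1696) = 10.7279
Bracket: 2^10 = 1024 < 1696 <= 2^11 = 2048
So ceil(log2(1696)) = 11

bits = ceil(log2(1696)) = ceil(10.7279) = 11 bits


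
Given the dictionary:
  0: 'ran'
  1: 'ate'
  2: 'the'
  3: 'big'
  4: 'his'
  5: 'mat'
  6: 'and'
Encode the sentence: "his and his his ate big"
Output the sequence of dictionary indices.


Look up each word in the dictionary:
  'his' -> 4
  'and' -> 6
  'his' -> 4
  'his' -> 4
  'ate' -> 1
  'big' -> 3

Encoded: [4, 6, 4, 4, 1, 3]


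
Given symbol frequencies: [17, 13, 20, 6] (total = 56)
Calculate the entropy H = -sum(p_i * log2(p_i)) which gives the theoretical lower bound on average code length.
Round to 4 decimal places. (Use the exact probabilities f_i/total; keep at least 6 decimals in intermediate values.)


Per-symbol terms -p_i * log2(p_i) with p_i = f_i/56:
  p = 17/56 = 0.303571: log2(p) = -1.719892, -p*log2(p) = 0.522110
  p = 13/56 = 0.232143: log2(p) = -2.106915, -p*log2(p) = 0.489105
  p = 20/56 = 0.357143: log2(p) = -1.485427, -p*log2(p) = 0.530510
  p = 6/56 = 0.107143: log2(p) = -3.222392, -p*log2(p) = 0.345256
H = 0.522110 + 0.489105 + 0.530510 + 0.345256 = 1.886981

H = 1.887 bits/symbol


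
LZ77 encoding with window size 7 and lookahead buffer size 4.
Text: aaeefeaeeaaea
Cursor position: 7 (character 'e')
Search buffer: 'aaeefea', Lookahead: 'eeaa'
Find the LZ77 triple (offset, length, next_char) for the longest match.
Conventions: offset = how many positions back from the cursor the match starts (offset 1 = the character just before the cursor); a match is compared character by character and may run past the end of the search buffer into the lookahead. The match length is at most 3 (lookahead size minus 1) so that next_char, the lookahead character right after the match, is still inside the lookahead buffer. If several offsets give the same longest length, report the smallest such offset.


Try each offset into the search buffer:
  offset=1 (pos 6, char 'a'): match length 0
  offset=2 (pos 5, char 'e'): match length 1
  offset=3 (pos 4, char 'f'): match length 0
  offset=4 (pos 3, char 'e'): match length 1
  offset=5 (pos 2, char 'e'): match length 2
  offset=6 (pos 1, char 'a'): match length 0
  offset=7 (pos 0, char 'a'): match length 0
Longest match has length 2 at offset 5.
next_char = character at position 7 + 2 = 9 -> 'a'

Best match: offset=5, length=2 (matching 'ee' starting at position 2)
LZ77 triple: (5, 2, 'a')


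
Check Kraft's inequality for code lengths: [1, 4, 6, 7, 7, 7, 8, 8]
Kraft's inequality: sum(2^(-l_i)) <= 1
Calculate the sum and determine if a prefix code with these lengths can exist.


Sum = 2^(-1) + 2^(-4) + 2^(-6) + 2^(-7) + 2^(-7) + 2^(-7) + 2^(-8) + 2^(-8)
    = 0.5 + 0.0625 + 0.015625 + 0.0078125 + 0.0078125 + 0.0078125 + 0.00390625 + 0.00390625
    = 156/256 = 0.609375
Since 0.609375 <= 1, Kraft's inequality IS satisfied.
A prefix code with these lengths CAN exist.

Kraft sum = 0.609375. Satisfied.


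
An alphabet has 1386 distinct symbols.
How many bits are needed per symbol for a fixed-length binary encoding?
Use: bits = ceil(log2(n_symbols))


log2(1386) = 10.4367
Bracket: 2^10 = 1024 < 1386 <= 2^11 = 2048
So ceil(log2(1386)) = 11

bits = ceil(log2(1386)) = ceil(10.4367) = 11 bits


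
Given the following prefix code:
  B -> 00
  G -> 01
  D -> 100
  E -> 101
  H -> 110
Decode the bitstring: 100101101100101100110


Decoding step by step:
Bits 100 -> D
Bits 101 -> E
Bits 101 -> E
Bits 100 -> D
Bits 101 -> E
Bits 100 -> D
Bits 110 -> H


Decoded message: DEEDEDH


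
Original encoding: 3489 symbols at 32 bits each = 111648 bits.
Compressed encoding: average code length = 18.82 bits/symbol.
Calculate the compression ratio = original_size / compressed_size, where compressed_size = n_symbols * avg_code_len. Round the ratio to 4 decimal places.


original_size = n_symbols * orig_bits = 3489 * 32 = 111648 bits
compressed_size = n_symbols * avg_code_len = 3489 * 18.82 = 65662.98 bits
ratio = original_size / compressed_size = 111648 / 65662.98 = 1.7003

Compression ratio = 1.7003


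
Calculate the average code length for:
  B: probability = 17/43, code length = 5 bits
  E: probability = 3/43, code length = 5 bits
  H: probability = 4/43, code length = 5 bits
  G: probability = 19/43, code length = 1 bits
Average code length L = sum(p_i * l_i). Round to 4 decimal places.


Weighted contributions p_i * l_i:
  B: (17/43) * 5 = 85/43
  E: (3/43) * 5 = 15/43
  H: (4/43) * 5 = 20/43
  G: (19/43) * 1 = 19/43
Sum = (85 + 15 + 20 + 19)/43 = 139/43

L = 139/43 = 3.2326 bits/symbol


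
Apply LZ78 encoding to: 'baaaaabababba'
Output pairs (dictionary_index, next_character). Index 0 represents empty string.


LZ78 encoding steps:
Dictionary: {0: ''}
Step 1: w='' (idx 0), next='b' -> output (0, 'b'), add 'b' as idx 1
Step 2: w='' (idx 0), next='a' -> output (0, 'a'), add 'a' as idx 2
Step 3: w='a' (idx 2), next='a' -> output (2, 'a'), add 'aa' as idx 3
Step 4: w='aa' (idx 3), next='b' -> output (3, 'b'), add 'aab' as idx 4
Step 5: w='a' (idx 2), next='b' -> output (2, 'b'), add 'ab' as idx 5
Step 6: w='ab' (idx 5), next='b' -> output (5, 'b'), add 'abb' as idx 6
Step 7: w='a' (idx 2), end of input -> output (2, '')


Encoded: [(0, 'b'), (0, 'a'), (2, 'a'), (3, 'b'), (2, 'b'), (5, 'b'), (2, '')]


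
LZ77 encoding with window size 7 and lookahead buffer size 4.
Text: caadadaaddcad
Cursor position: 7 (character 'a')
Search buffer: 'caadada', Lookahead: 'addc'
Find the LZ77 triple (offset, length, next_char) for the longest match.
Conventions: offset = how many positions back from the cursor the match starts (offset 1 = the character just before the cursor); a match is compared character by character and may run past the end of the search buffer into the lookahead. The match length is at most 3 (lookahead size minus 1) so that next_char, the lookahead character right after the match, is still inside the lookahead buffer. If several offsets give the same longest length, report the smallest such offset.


Try each offset into the search buffer:
  offset=1 (pos 6, char 'a'): match length 1
  offset=2 (pos 5, char 'd'): match length 0
  offset=3 (pos 4, char 'a'): match length 2
  offset=4 (pos 3, char 'd'): match length 0
  offset=5 (pos 2, char 'a'): match length 2
  offset=6 (pos 1, char 'a'): match length 1
  offset=7 (pos 0, char 'c'): match length 0
Longest match has length 2, found at offsets 3, 5; take the smallest, offset 3.
next_char = character at position 7 + 2 = 9 -> 'd'

Best match: offset=3, length=2 (matching 'ad' starting at position 4)
LZ77 triple: (3, 2, 'd')


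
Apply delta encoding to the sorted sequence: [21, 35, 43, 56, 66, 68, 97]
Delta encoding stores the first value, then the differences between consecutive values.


First value: 21
Deltas:
  35 - 21 = 14
  43 - 35 = 8
  56 - 43 = 13
  66 - 56 = 10
  68 - 66 = 2
  97 - 68 = 29


Delta encoded: [21, 14, 8, 13, 10, 2, 29]


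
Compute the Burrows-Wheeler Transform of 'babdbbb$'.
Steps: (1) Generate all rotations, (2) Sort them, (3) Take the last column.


Rotations (sorted):
  0: $babdbbb -> last char: b
  1: abdbbb$b -> last char: b
  2: b$babdbb -> last char: b
  3: babdbbb$ -> last char: $
  4: bb$babdb -> last char: b
  5: bbb$babd -> last char: d
  6: bdbbb$ba -> last char: a
  7: dbbb$bab -> last char: b


BWT = bbb$bdab


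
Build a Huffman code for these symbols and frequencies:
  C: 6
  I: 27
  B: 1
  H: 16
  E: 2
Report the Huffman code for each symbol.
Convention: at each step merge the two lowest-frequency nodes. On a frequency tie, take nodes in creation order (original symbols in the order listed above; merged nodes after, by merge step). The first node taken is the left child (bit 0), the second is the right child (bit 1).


Huffman tree construction:
Step 1: Merge B(1) + E(2) = 3
Step 2: Merge (B+E)(3) + C(6) = 9
Step 3: Merge ((B+E)+C)(9) + H(16) = 25
Step 4: Merge (((B+E)+C)+H)(25) + I(27) = 52
Read each symbol's code off the tree from the root (left child = 0, right child = 1).

Codes:
  C: 001 (length 3)
  I: 1 (length 1)
  B: 0000 (length 4)
  H: 01 (length 2)
  E: 0001 (length 4)
Average code length: 89/52 = 1.7115 bits/symbol


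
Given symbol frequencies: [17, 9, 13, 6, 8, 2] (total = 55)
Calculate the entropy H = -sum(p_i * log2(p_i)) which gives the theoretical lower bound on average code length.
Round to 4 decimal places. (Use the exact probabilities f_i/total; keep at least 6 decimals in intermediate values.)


Per-symbol terms -p_i * log2(p_i) with p_i = f_i/55:
  p = 17/55 = 0.309091: log2(p) = -1.693897, -p*log2(p) = 0.523568
  p = 9/55 = 0.163636: log2(p) = -2.611435, -p*log2(p) = 0.427326
  p = 13/55 = 0.236364: log2(p) = -2.080920, -p*log2(p) = 0.491854
  p = 6/55 = 0.109091: log2(p) = -3.196397, -p*log2(p) = 0.348698
  p = 8/55 = 0.145455: log2(p) = -2.781360, -p*log2(p) = 0.404561
  p = 2/55 = 0.036364: log2(p) = -4.781360, -p*log2(p) = 0.173868
H = 0.523568 + 0.427326 + 0.491854 + 0.348698 + 0.404561 + 0.173868 = 2.369875

H = 2.3699 bits/symbol


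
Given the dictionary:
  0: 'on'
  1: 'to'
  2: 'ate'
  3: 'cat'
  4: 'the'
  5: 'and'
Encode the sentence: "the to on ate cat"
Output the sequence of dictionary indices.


Look up each word in the dictionary:
  'the' -> 4
  'to' -> 1
  'on' -> 0
  'ate' -> 2
  'cat' -> 3

Encoded: [4, 1, 0, 2, 3]


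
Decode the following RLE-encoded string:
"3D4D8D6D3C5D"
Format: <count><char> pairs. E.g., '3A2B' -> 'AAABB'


Expanding each <count><char> pair:
  3D -> 'DDD'
  4D -> 'DDDD'
  8D -> 'DDDDDDDD'
  6D -> 'DDDDDD'
  3C -> 'CCC'
  5D -> 'DDDDD'

Decoded = DDDDDDDDDDDDDDDDDDDDDCCCDDDDD


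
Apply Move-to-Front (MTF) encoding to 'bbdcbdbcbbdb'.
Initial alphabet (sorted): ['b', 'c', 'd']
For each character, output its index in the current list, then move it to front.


MTF encoding:
'b': index 0 in ['b', 'c', 'd'] -> ['b', 'c', 'd']
'b': index 0 in ['b', 'c', 'd'] -> ['b', 'c', 'd']
'd': index 2 in ['b', 'c', 'd'] -> ['d', 'b', 'c']
'c': index 2 in ['d', 'b', 'c'] -> ['c', 'd', 'b']
'b': index 2 in ['c', 'd', 'b'] -> ['b', 'c', 'd']
'd': index 2 in ['b', 'c', 'd'] -> ['d', 'b', 'c']
'b': index 1 in ['d', 'b', 'c'] -> ['b', 'd', 'c']
'c': index 2 in ['b', 'd', 'c'] -> ['c', 'b', 'd']
'b': index 1 in ['c', 'b', 'd'] -> ['b', 'c', 'd']
'b': index 0 in ['b', 'c', 'd'] -> ['b', 'c', 'd']
'd': index 2 in ['b', 'c', 'd'] -> ['d', 'b', 'c']
'b': index 1 in ['d', 'b', 'c'] -> ['b', 'd', 'c']


Output: [0, 0, 2, 2, 2, 2, 1, 2, 1, 0, 2, 1]


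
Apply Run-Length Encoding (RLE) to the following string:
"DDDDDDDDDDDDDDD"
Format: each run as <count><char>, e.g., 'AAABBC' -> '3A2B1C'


Scanning runs left to right:
  i=0: run of 'D' x 15 -> '15D'

RLE = 15D


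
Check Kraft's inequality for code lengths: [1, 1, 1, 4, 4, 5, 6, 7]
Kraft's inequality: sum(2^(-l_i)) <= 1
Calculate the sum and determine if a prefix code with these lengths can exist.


Sum = 2^(-1) + 2^(-1) + 2^(-1) + 2^(-4) + 2^(-4) + 2^(-5) + 2^(-6) + 2^(-7)
    = 0.5 + 0.5 + 0.5 + 0.0625 + 0.0625 + 0.03125 + 0.015625 + 0.0078125
    = 215/128 = 1.6796875
Since 1.6796875 > 1, Kraft's inequality is NOT satisfied.
A prefix code with these lengths CANNOT exist.

Kraft sum = 1.6796875. Not satisfied.
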